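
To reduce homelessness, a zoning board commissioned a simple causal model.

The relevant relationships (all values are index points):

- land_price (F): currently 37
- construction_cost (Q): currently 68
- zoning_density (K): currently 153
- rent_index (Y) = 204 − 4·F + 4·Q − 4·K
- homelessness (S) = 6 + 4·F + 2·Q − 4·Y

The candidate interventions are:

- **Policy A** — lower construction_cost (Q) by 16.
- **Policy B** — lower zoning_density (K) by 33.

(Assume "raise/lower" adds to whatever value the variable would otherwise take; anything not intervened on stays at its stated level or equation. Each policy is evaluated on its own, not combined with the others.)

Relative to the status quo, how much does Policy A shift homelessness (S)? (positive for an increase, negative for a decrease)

Baseline:
  F = 37
  Q = 68
  K = 153
  Y = 204 − 4·37 + 4·68 − 4·153 = -284
  S = 6 + 4·37 + 2·68 − 4·(-284) = 1426
Policy A (Q − 16):
  F = 37
  Q = 68 − 16 = 52
  K = 153
  Y = 204 − 4·37 + 4·52 − 4·153 = -348
  S = 6 + 4·37 + 2·52 − 4·(-348) = 1650
Change in S: 1650 − 1426 = 224

224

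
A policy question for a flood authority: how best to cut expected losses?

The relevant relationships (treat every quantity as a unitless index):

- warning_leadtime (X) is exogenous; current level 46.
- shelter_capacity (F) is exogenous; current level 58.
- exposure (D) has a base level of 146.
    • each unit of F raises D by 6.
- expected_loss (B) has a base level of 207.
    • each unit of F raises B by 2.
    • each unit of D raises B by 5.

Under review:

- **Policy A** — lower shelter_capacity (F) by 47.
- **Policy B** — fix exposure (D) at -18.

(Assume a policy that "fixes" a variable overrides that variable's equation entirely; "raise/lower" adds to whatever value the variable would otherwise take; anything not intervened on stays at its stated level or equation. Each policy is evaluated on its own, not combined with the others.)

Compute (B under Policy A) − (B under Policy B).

1056

Policy A (F − 47):
  F = 58 − 47 = 11
  D = 146 + 6·11 = 212
  B = 207 + 2·11 + 5·212 = 1289
Policy B (D := -18):
  F = 58
  D = -18
  B = 207 + 2·58 + 5·(-18) = 233
B: 1289 − 233 = 1056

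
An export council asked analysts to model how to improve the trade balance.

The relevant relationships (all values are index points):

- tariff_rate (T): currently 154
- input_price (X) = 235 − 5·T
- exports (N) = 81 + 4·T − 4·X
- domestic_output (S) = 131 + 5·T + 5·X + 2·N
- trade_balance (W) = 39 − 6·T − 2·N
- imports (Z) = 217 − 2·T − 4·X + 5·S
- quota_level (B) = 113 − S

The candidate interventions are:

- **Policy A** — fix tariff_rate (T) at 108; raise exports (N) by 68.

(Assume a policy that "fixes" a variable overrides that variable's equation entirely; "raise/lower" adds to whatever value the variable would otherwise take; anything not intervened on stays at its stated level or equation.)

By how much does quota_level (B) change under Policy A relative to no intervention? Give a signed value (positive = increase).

1152

Baseline:
  T = 154
  X = 235 − 5·154 = -535
  N = 81 + 4·154 − 4·(-535) = 2837
  S = 131 + 5·154 + 5·(-535) + 2·2837 = 3900
  B = 113 − 3900 = -3787
Policy A (T := 108, N + 68):
  T = 108
  X = 235 − 5·108 = -305
  N = 81 + 4·108 − 4·(-305) (+68 from intervention) = 1801
  S = 131 + 5·108 + 5·(-305) + 2·1801 = 2748
  B = 113 − 2748 = -2635
Change in B: -2635 − (-3787) = 1152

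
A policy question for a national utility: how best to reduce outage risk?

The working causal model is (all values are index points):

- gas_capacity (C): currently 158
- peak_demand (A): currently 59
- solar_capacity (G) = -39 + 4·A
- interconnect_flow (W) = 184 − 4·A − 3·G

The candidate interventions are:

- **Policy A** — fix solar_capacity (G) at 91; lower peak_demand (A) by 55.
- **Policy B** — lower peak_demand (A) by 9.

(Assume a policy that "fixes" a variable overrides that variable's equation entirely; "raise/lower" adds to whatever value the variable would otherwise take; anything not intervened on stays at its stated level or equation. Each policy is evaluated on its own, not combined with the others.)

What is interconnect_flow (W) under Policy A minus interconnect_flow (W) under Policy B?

394

Policy A (G := 91, A − 55):
  A = 59 − 55 = 4
  G = 91
  W = 184 − 4·4 − 3·91 = -105
Policy B (A − 9):
  A = 59 − 9 = 50
  G = -39 + 4·50 = 161
  W = 184 − 4·50 − 3·161 = -499
W: -105 − (-499) = 394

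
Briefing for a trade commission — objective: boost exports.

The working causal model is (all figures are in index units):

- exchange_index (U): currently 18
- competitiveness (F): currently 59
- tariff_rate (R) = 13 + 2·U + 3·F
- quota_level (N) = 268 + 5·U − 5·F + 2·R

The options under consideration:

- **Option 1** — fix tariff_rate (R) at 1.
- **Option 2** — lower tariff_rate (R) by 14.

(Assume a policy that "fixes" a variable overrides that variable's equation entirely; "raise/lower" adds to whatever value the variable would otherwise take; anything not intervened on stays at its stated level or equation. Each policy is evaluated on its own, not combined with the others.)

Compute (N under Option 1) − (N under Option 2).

-422

Option 1 (R := 1):
  U = 18
  F = 59
  R = 1
  N = 268 + 5·18 − 5·59 + 2·1 = 65
Option 2 (R − 14):
  U = 18
  F = 59
  R = 13 + 2·18 + 3·59 (−14 from intervention) = 212
  N = 268 + 5·18 − 5·59 + 2·212 = 487
N: 65 − 487 = -422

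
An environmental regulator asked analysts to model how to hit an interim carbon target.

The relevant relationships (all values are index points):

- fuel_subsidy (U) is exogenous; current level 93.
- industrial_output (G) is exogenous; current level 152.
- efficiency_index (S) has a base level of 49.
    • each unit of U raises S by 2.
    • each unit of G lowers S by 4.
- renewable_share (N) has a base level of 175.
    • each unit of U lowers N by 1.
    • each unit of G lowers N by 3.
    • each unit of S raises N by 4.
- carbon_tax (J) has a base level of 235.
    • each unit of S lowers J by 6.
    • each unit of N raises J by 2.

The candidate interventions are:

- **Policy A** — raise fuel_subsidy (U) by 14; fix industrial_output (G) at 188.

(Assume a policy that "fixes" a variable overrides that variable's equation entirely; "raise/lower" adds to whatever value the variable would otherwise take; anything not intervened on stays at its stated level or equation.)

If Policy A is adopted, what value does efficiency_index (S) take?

Policy A (U + 14, G := 188):
  U = 93 + 14 = 107
  G = 188
  S = 49 + 2·107 − 4·188 = -489

-489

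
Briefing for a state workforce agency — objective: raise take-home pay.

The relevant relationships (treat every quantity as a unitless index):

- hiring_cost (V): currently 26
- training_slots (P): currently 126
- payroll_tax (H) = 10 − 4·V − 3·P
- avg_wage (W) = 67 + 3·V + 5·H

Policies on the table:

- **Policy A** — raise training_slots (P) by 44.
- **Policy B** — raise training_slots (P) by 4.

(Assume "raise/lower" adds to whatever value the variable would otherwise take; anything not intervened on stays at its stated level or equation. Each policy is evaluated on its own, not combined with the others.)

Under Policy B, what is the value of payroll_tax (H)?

Policy B (P + 4):
  V = 26
  P = 126 + 4 = 130
  H = 10 − 4·26 − 3·130 = -484

-484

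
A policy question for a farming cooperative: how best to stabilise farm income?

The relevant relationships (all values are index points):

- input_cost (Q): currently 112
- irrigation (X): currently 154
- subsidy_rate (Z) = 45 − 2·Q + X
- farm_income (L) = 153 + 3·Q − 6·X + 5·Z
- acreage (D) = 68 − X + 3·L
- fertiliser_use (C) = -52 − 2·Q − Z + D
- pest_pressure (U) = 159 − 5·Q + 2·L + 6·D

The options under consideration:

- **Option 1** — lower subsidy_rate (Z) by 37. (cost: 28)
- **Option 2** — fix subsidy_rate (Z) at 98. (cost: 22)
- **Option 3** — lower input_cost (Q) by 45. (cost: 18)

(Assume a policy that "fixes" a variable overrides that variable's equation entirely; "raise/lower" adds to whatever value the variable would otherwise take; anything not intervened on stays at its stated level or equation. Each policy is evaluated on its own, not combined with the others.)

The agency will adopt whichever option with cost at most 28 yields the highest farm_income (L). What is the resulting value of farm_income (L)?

55

Option 1 (Z − 37):
  Q = 112
  X = 154
  Z = 45 − 2·112 + 154 (−37 from intervention) = -62
  L = 153 + 3·112 − 6·154 + 5·(-62) = -745
Option 2 (Z := 98):
  Q = 112
  X = 154
  Z = 98
  L = 153 + 3·112 − 6·154 + 5·98 = 55
Option 3 (Q − 45):
  Q = 112 − 45 = 67
  X = 154
  Z = 45 − 2·67 + 154 = 65
  L = 153 + 3·67 − 6·154 + 5·65 = -245
Comparing — Option 1: L=-745, Option 2: L=55, Option 3: L=-245. Highest is 55 (Option 2).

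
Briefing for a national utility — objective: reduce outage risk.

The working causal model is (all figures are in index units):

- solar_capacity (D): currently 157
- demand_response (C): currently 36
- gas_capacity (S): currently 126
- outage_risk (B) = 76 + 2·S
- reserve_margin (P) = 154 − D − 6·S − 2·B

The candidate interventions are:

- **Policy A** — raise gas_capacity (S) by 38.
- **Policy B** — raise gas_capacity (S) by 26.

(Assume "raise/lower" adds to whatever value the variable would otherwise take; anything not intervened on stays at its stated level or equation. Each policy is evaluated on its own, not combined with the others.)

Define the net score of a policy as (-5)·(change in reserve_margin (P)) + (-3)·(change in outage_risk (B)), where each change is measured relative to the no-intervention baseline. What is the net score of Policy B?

Baseline:
  D = 157
  S = 126
  B = 76 + 2·126 = 328
  P = 154 − 157 − 6·126 − 2·328 = -1415
Policy B (S + 26):
  D = 157
  S = 126 + 26 = 152
  B = 76 + 2·152 = 380
  P = 154 − 157 − 6·152 − 2·380 = -1675
ΔP = -1675 − (-1415) = -260; ΔB = 380 − 328 = 52
Score = (-5)·(-260) + (-3)·52 = 1144

1144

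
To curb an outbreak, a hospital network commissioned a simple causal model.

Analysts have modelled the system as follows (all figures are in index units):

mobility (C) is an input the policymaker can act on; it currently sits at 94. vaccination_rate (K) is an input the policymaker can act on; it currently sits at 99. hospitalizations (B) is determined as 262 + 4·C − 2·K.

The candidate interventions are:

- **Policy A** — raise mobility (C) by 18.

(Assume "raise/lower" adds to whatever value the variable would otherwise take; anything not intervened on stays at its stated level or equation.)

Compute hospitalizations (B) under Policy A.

Policy A (C + 18):
  C = 94 + 18 = 112
  K = 99
  B = 262 + 4·112 − 2·99 = 512

512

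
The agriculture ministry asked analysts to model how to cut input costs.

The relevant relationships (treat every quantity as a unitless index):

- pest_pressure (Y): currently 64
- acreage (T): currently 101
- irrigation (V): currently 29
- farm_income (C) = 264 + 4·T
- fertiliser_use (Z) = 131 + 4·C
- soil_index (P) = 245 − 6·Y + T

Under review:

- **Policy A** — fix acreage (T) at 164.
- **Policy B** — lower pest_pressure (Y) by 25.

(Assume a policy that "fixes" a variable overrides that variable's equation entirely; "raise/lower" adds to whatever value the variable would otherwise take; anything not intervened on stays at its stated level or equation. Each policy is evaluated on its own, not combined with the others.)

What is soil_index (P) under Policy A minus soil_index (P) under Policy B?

Policy A (T := 164):
  Y = 64
  T = 164
  P = 245 − 6·64 + 164 = 25
Policy B (Y − 25):
  Y = 64 − 25 = 39
  T = 101
  P = 245 − 6·39 + 101 = 112
P: 25 − 112 = -87

-87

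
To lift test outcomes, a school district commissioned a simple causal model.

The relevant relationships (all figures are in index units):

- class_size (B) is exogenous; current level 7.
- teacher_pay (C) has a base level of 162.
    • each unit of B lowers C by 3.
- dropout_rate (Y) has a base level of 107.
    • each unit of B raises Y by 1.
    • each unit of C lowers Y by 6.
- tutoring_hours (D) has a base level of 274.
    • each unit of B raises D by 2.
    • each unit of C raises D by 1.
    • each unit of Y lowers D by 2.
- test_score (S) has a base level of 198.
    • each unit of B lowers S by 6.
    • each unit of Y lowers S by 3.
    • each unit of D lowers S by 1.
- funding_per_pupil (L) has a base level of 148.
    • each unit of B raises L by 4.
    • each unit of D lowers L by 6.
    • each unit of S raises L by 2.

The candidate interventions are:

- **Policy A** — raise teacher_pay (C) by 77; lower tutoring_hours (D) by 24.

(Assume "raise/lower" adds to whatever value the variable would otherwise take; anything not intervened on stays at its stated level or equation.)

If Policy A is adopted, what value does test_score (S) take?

Policy A (C + 77, D − 24):
  B = 7
  C = 162 − 3·7 (+77 from intervention) = 218
  Y = 107 + 7 − 6·218 = -1194
  D = 274 + 2·7 + 218 − 2·(-1194) (−24 from intervention) = 2870
  S = 198 − 6·7 − 3·(-1194) − 2870 = 868

868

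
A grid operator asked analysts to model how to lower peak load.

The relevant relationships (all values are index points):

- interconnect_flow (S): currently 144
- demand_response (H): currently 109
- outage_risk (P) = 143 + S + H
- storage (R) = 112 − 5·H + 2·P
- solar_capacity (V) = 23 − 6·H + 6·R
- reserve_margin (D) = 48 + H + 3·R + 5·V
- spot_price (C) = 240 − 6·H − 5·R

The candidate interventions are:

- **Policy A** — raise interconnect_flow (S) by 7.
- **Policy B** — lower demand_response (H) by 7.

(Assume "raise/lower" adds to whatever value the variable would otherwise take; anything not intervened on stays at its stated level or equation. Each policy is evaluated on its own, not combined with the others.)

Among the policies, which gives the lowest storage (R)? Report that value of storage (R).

Policy A (S + 7):
  S = 144 + 7 = 151
  H = 109
  P = 143 + 151 + 109 = 403
  R = 112 − 5·109 + 2·403 = 373
Policy B (H − 7):
  S = 144
  H = 109 − 7 = 102
  P = 143 + 144 + 102 = 389
  R = 112 − 5·102 + 2·389 = 380
Comparing — Policy A: R=373, Policy B: R=380. Lowest is 373 (Policy A).

373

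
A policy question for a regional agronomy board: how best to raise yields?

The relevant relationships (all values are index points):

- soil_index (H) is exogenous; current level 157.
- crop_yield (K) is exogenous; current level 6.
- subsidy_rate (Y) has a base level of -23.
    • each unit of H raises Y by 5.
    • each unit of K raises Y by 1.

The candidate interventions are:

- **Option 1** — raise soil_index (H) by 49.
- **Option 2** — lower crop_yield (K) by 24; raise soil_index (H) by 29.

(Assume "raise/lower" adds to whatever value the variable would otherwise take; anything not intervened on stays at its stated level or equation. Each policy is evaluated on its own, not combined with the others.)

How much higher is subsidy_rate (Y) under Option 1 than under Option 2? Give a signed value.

Option 1 (H + 49):
  H = 157 + 49 = 206
  K = 6
  Y = -23 + 5·206 + 6 = 1013
Option 2 (K − 24, H + 29):
  H = 157 + 29 = 186
  K = 6 − 24 = -18
  Y = -23 + 5·186 + (-18) = 889
Y: 1013 − 889 = 124

124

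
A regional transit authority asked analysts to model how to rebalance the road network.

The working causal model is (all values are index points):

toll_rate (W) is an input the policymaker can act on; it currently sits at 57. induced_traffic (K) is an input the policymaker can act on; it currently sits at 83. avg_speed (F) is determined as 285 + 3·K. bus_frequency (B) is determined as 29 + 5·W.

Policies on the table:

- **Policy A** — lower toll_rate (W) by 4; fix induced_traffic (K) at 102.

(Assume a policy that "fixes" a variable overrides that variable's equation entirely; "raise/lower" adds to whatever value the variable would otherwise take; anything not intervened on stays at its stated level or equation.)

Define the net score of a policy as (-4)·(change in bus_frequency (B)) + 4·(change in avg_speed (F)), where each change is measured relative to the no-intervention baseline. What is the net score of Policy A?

Baseline:
  W = 57
  K = 83
  F = 285 + 3·83 = 534
  B = 29 + 5·57 = 314
Policy A (W − 4, K := 102):
  W = 57 − 4 = 53
  K = 102
  F = 285 + 3·102 = 591
  B = 29 + 5·53 = 294
ΔB = 294 − 314 = -20; ΔF = 591 − 534 = 57
Score = (-4)·(-20) + 4·57 = 308

308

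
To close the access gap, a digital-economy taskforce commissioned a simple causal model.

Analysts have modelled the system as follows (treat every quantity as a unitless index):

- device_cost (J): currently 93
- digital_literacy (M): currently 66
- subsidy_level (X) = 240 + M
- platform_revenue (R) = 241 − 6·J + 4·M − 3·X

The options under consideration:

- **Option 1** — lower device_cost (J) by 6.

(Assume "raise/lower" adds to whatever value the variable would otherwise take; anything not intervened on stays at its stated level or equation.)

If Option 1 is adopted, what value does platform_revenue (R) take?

Option 1 (J − 6):
  J = 93 − 6 = 87
  M = 66
  X = 240 + 66 = 306
  R = 241 − 6·87 + 4·66 − 3·306 = -935

-935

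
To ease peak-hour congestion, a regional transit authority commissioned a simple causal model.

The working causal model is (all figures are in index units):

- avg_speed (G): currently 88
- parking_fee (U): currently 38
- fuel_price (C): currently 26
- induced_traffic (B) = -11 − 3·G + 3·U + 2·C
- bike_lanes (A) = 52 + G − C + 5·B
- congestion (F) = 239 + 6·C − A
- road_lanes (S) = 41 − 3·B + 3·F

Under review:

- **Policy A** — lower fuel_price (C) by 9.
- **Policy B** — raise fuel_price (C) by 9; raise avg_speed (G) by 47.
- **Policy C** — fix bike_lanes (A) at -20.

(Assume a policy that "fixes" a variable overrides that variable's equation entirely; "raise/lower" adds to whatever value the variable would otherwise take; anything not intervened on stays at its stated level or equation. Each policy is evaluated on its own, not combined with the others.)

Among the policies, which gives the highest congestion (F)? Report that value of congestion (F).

Policy A (C − 9):
  G = 88
  U = 38
  C = 26 − 9 = 17
  B = -11 − 3·88 + 3·38 + 2·17 = -127
  A = 52 + 88 − 17 + 5·(-127) = -512
  F = 239 + 6·17 − (-512) = 853
Policy B (C + 9, G + 47):
  G = 88 + 47 = 135
  U = 38
  C = 26 + 9 = 35
  B = -11 − 3·135 + 3·38 + 2·35 = -232
  A = 52 + 135 − 35 + 5·(-232) = -1008
  F = 239 + 6·35 − (-1008) = 1457
Policy C (A := -20):
  G = 88
  U = 38
  C = 26
  B = -11 − 3·88 + 3·38 + 2·26 = -109
  A = -20
  F = 239 + 6·26 − (-20) = 415
Comparing — Policy A: F=853, Policy B: F=1457, Policy C: F=415. Highest is 1457 (Policy B).

1457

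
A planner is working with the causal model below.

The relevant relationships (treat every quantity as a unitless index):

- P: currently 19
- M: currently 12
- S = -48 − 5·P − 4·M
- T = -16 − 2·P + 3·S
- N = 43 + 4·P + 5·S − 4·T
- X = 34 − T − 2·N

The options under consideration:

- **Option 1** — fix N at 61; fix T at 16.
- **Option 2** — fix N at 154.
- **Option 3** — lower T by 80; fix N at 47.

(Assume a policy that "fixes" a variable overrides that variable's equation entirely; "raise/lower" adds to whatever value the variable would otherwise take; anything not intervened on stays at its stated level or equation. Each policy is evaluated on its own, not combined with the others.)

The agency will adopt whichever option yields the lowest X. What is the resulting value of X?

-104

Option 1 (N := 61, T := 16):
  P = 19
  M = 12
  S = -48 − 5·19 − 4·12 = -191
  T = 16
  N = 61
  X = 34 − 16 − 2·61 = -104
Option 2 (N := 154):
  P = 19
  M = 12
  S = -48 − 5·19 − 4·12 = -191
  T = -16 − 2·19 + 3·(-191) = -627
  N = 154
  X = 34 − (-627) − 2·154 = 353
Option 3 (T − 80, N := 47):
  P = 19
  M = 12
  S = -48 − 5·19 − 4·12 = -191
  T = -16 − 2·19 + 3·(-191) (−80 from intervention) = -707
  N = 47
  X = 34 − (-707) − 2·47 = 647
Comparing — Option 1: X=-104, Option 2: X=353, Option 3: X=647. Lowest is -104 (Option 1).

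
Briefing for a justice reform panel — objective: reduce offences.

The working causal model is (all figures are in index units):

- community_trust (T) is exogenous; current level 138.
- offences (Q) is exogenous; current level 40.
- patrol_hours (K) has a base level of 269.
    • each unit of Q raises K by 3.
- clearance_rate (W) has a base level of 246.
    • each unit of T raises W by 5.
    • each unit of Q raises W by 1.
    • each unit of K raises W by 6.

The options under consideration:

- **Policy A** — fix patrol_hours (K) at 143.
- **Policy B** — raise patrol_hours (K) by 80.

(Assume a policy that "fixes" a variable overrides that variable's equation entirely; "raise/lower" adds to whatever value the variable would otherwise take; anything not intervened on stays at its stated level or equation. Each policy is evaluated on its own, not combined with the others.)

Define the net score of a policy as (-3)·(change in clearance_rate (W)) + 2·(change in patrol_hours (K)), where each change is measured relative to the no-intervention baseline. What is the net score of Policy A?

3936

Baseline:
  T = 138
  Q = 40
  K = 269 + 3·40 = 389
  W = 246 + 5·138 + 40 + 6·389 = 3310
Policy A (K := 143):
  T = 138
  Q = 40
  K = 143
  W = 246 + 5·138 + 40 + 6·143 = 1834
ΔW = 1834 − 3310 = -1476; ΔK = 143 − 389 = -246
Score = (-3)·(-1476) + 2·(-246) = 3936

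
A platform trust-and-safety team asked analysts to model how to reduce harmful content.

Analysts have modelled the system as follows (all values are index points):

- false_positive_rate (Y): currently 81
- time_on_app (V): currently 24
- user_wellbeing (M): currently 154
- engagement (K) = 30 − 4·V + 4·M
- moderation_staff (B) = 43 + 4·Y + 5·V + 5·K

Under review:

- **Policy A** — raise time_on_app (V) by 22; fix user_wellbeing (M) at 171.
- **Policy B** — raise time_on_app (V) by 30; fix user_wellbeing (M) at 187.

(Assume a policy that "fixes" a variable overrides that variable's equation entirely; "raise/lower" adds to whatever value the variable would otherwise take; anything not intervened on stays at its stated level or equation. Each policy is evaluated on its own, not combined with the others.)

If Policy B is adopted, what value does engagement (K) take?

562

Policy B (V + 30, M := 187):
  V = 24 + 30 = 54
  M = 187
  K = 30 − 4·54 + 4·187 = 562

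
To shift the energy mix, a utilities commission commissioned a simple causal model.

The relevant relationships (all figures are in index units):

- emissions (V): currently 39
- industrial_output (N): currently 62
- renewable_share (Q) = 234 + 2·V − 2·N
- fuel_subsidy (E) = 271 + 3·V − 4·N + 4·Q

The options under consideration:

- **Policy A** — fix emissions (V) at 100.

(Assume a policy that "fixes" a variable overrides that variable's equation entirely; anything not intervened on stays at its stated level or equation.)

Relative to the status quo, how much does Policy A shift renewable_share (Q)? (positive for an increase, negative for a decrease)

122

Baseline:
  V = 39
  N = 62
  Q = 234 + 2·39 − 2·62 = 188
Policy A (V := 100):
  V = 100
  N = 62
  Q = 234 + 2·100 − 2·62 = 310
Change in Q: 310 − 188 = 122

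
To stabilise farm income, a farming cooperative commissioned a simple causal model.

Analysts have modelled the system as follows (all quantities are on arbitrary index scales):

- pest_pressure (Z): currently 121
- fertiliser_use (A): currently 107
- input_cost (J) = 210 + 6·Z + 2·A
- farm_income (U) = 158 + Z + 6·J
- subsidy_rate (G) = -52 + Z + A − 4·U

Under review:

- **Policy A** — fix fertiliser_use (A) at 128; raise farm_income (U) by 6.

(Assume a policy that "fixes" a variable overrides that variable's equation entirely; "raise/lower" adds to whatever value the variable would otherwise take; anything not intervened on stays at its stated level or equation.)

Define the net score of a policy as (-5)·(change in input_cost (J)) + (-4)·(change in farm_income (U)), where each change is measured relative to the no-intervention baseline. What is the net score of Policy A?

Baseline:
  Z = 121
  A = 107
  J = 210 + 6·121 + 2·107 = 1150
  U = 158 + 121 + 6·1150 = 7179
Policy A (A := 128, U + 6):
  Z = 121
  A = 128
  J = 210 + 6·121 + 2·128 = 1192
  U = 158 + 121 + 6·1192 (+6 from intervention) = 7437
ΔJ = 1192 − 1150 = 42; ΔU = 7437 − 7179 = 258
Score = (-5)·42 + (-4)·258 = -1242

-1242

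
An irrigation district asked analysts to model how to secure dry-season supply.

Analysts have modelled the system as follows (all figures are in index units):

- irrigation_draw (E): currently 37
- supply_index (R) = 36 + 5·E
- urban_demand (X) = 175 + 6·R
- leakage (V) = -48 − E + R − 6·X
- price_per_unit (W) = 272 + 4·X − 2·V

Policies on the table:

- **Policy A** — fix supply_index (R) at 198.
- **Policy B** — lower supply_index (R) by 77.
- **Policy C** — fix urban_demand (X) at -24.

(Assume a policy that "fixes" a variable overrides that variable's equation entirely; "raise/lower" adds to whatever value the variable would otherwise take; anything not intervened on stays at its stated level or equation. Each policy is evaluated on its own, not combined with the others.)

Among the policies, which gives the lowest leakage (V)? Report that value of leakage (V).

Policy A (R := 198):
  E = 37
  R = 198
  X = 175 + 6·198 = 1363
  V = -48 − 37 + 198 − 6·1363 = -8065
Policy B (R − 77):
  E = 37
  R = 36 + 5·37 (−77 from intervention) = 144
  X = 175 + 6·144 = 1039
  V = -48 − 37 + 144 − 6·1039 = -6175
Policy C (X := -24):
  E = 37
  R = 36 + 5·37 = 221
  X = -24
  V = -48 − 37 + 221 − 6·(-24) = 280
Comparing — Policy A: V=-8065, Policy B: V=-6175, Policy C: V=280. Lowest is -8065 (Policy A).

-8065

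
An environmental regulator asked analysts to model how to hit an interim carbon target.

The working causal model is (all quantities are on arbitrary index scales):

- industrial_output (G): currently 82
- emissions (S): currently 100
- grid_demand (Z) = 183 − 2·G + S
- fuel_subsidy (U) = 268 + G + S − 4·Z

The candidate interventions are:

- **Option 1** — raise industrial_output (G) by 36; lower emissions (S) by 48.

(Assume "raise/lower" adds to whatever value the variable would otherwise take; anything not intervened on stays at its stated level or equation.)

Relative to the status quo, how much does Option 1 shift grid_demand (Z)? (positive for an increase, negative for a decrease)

-120

Baseline:
  G = 82
  S = 100
  Z = 183 − 2·82 + 100 = 119
Option 1 (G + 36, S − 48):
  G = 82 + 36 = 118
  S = 100 − 48 = 52
  Z = 183 − 2·118 + 52 = -1
Change in Z: -1 − 119 = -120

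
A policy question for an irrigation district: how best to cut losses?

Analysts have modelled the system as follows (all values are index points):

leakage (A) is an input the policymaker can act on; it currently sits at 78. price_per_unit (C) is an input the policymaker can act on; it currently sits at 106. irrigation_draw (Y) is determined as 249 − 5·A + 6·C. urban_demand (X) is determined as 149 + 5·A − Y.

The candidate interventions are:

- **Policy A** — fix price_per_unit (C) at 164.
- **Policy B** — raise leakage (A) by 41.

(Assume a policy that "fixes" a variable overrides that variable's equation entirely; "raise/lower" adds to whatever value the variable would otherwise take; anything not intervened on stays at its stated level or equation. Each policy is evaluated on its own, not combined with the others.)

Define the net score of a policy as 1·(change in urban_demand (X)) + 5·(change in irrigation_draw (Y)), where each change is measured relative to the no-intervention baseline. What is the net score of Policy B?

-615

Baseline:
  A = 78
  C = 106
  Y = 249 − 5·78 + 6·106 = 495
  X = 149 + 5·78 − 495 = 44
Policy B (A + 41):
  A = 78 + 41 = 119
  C = 106
  Y = 249 − 5·119 + 6·106 = 290
  X = 149 + 5·119 − 290 = 454
ΔX = 454 − 44 = 410; ΔY = 290 − 495 = -205
Score = 1·410 + 5·(-205) = -615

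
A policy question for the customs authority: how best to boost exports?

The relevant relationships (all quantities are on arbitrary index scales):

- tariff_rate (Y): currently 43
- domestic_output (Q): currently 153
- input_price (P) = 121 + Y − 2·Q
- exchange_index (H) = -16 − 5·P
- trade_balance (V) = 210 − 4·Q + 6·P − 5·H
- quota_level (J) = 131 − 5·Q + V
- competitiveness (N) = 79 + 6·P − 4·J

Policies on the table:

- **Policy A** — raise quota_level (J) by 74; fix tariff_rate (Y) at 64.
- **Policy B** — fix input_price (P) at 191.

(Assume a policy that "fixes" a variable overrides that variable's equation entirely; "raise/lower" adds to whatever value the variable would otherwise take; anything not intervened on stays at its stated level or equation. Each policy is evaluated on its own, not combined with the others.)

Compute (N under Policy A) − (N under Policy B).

Policy A (J + 74, Y := 64):
  Y = 64
  Q = 153
  P = 121 + 64 − 2·153 = -121
  H = -16 − 5·(-121) = 589
  V = 210 − 4·153 + 6·(-121) − 5·589 = -4073
  J = 131 − 5·153 + (-4073) (+74 from intervention) = -4633
  N = 79 + 6·(-121) − 4·(-4633) = 17885
Policy B (P := 191):
  Y = 43
  Q = 153
  P = 191
  H = -16 − 5·191 = -971
  V = 210 − 4·153 + 6·191 − 5·(-971) = 5599
  J = 131 − 5·153 + 5599 = 4965
  N = 79 + 6·191 − 4·4965 = -18635
N: 17885 − (-18635) = 36520

36520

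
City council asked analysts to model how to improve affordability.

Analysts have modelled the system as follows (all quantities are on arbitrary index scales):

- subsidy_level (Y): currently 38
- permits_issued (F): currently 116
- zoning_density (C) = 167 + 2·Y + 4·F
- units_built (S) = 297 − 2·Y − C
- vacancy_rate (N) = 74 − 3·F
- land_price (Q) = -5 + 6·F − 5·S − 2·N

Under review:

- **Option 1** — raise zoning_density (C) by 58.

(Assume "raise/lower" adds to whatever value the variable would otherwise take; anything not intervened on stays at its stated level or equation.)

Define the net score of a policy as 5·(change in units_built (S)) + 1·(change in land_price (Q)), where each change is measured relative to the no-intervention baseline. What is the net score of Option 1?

0

Baseline:
  Y = 38
  F = 116
  C = 167 + 2·38 + 4·116 = 707
  S = 297 − 2·38 − 707 = -486
  N = 74 − 3·116 = -274
  Q = -5 + 6·116 − 5·(-486) − 2·(-274) = 3669
Option 1 (C + 58):
  Y = 38
  F = 116
  C = 167 + 2·38 + 4·116 (+58 from intervention) = 765
  S = 297 − 2·38 − 765 = -544
  N = 74 − 3·116 = -274
  Q = -5 + 6·116 − 5·(-544) − 2·(-274) = 3959
ΔS = -544 − (-486) = -58; ΔQ = 3959 − 3669 = 290
Score = 5·(-58) + 1·290 = 0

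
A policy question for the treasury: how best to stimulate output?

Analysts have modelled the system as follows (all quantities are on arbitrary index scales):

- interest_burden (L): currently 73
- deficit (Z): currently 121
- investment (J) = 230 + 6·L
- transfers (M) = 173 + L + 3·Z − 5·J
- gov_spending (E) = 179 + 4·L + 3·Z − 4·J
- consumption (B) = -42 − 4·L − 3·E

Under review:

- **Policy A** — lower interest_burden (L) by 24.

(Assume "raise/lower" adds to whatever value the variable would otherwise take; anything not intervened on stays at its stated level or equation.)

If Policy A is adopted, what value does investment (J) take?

524

Policy A (L − 24):
  L = 73 − 24 = 49
  J = 230 + 6·49 = 524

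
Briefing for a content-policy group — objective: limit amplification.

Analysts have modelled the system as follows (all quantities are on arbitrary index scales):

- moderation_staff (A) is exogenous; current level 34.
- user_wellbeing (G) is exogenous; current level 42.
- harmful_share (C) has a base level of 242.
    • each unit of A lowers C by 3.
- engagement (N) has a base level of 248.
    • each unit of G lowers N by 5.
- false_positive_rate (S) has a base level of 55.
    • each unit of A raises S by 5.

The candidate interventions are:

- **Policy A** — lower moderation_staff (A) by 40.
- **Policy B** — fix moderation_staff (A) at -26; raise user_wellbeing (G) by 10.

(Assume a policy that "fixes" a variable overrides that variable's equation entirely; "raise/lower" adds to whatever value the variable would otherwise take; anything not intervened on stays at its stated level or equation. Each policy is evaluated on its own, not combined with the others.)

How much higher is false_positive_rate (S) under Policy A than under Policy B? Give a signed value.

100

Policy A (A − 40):
  A = 34 − 40 = -6
  S = 55 + 5·(-6) = 25
Policy B (A := -26, G + 10):
  A = -26
  S = 55 + 5·(-26) = -75
S: 25 − (-75) = 100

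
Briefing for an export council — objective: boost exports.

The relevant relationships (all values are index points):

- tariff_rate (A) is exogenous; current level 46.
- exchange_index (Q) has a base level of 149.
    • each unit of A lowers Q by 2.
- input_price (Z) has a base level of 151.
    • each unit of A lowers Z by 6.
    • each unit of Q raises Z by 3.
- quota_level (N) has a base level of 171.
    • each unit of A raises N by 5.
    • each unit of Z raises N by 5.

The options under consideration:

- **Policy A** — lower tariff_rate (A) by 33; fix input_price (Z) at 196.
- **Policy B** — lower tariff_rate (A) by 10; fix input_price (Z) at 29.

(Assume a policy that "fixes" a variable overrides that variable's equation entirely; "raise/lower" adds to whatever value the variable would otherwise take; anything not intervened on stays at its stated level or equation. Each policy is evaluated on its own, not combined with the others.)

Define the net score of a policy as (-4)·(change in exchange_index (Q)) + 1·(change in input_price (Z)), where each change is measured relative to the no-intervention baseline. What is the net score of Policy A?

Baseline:
  A = 46
  Q = 149 − 2·46 = 57
  Z = 151 − 6·46 + 3·57 = 46
Policy A (A − 33, Z := 196):
  A = 46 − 33 = 13
  Q = 149 − 2·13 = 123
  Z = 196
ΔQ = 123 − 57 = 66; ΔZ = 196 − 46 = 150
Score = (-4)·66 + 1·150 = -114

-114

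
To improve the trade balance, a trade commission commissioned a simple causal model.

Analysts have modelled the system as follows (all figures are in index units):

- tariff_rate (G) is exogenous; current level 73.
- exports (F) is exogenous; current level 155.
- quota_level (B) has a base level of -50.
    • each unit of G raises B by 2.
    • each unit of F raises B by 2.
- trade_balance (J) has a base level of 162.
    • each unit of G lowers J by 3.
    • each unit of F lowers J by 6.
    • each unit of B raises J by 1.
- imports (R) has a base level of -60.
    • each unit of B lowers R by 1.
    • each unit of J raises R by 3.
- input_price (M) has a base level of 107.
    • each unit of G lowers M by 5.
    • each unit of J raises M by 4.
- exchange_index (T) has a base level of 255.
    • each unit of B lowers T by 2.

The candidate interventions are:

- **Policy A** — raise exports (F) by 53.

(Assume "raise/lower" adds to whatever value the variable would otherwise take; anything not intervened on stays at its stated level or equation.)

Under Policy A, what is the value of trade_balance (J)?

Policy A (F + 53):
  G = 73
  F = 155 + 53 = 208
  B = -50 + 2·73 + 2·208 = 512
  J = 162 − 3·73 − 6·208 + 512 = -793

-793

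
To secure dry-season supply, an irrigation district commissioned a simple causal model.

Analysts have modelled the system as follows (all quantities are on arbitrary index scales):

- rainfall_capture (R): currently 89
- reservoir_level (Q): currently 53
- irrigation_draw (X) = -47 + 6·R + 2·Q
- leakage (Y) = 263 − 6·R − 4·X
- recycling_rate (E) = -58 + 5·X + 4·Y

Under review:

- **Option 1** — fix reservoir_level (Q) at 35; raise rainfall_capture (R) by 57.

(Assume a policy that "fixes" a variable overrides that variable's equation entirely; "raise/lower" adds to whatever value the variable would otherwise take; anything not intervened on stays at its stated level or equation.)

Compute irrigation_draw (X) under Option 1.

899

Option 1 (Q := 35, R + 57):
  R = 89 + 57 = 146
  Q = 35
  X = -47 + 6·146 + 2·35 = 899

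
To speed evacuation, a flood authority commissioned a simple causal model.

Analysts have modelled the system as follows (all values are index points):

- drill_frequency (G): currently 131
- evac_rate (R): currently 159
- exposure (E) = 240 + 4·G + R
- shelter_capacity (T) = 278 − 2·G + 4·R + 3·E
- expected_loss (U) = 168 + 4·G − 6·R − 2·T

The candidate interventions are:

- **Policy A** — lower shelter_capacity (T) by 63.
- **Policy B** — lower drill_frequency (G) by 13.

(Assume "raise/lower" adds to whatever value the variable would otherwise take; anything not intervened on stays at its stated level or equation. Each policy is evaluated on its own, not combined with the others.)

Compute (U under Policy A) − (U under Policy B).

Policy A (T − 63):
  G = 131
  R = 159
  E = 240 + 4·131 + 159 = 923
  T = 278 − 2·131 + 4·159 + 3·923 (−63 from intervention) = 3358
  U = 168 + 4·131 − 6·159 − 2·3358 = -6978
Policy B (G − 13):
  G = 131 − 13 = 118
  R = 159
  E = 240 + 4·118 + 159 = 871
  T = 278 − 2·118 + 4·159 + 3·871 = 3291
  U = 168 + 4·118 − 6·159 − 2·3291 = -6896
U: -6978 − (-6896) = -82

-82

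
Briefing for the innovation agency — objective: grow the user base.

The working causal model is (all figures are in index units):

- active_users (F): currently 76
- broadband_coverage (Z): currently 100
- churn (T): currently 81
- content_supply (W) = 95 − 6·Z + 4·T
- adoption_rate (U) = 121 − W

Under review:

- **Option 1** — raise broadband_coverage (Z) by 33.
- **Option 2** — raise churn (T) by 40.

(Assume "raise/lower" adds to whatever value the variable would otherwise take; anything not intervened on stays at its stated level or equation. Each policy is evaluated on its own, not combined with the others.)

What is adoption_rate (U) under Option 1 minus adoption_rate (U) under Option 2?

Option 1 (Z + 33):
  Z = 100 + 33 = 133
  T = 81
  W = 95 − 6·133 + 4·81 = -379
  U = 121 − (-379) = 500
Option 2 (T + 40):
  Z = 100
  T = 81 + 40 = 121
  W = 95 − 6·100 + 4·121 = -21
  U = 121 − (-21) = 142
U: 500 − 142 = 358

358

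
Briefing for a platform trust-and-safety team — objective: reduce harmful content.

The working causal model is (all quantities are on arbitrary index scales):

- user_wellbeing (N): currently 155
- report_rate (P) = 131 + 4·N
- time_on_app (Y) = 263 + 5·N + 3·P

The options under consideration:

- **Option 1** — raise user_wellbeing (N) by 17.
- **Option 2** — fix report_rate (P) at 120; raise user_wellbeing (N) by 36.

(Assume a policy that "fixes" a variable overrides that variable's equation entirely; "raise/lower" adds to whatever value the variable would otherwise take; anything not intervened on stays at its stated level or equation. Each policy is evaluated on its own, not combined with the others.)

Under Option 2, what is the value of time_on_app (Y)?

1578

Option 2 (P := 120, N + 36):
  N = 155 + 36 = 191
  P = 120
  Y = 263 + 5·191 + 3·120 = 1578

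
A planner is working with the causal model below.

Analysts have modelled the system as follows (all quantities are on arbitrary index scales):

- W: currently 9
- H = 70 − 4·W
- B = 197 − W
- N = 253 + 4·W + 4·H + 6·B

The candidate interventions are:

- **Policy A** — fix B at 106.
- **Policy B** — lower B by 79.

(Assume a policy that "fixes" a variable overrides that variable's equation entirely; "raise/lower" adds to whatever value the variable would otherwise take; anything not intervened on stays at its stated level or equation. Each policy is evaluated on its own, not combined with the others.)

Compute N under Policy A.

Policy A (B := 106):
  W = 9
  H = 70 − 4·9 = 34
  B = 106
  N = 253 + 4·9 + 4·34 + 6·106 = 1061

1061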